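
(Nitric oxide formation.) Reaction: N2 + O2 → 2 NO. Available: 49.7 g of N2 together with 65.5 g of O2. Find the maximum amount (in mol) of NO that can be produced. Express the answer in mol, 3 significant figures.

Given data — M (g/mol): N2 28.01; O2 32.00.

n(N2) = 49.70 / 28.01 = 1.774 mol
n(O2) = 65.50 / 32.00 = 2.047 mol
n/ν → N2: 1.774, O2: 2.047; N2 is limiting.
n(NO) = (2/1) × 1.774 = 3.548 mol

3.55 mol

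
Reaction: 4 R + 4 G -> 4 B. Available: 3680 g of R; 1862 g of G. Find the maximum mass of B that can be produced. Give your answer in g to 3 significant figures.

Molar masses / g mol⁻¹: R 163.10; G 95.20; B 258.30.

5050 g

n(R) = 3680 / 163.10 = 22.56 mol
n(G) = 1862 / 95.20 = 19.56 mol
n/ν for R = 22.56/4 = 5.640
n/ν for G = 19.56/4 = 4.890
Smallest n/ν is G → limiting reagent.
n(B) = (4/4) × 19.56 = 19.56 mol
mass = 19.56 × 258.30 = 5052 g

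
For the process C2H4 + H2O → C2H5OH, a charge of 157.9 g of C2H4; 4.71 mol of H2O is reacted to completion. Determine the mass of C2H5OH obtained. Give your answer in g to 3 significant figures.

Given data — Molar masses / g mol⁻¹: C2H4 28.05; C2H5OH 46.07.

217 g

n(C2H4) = 157.9 / 28.05 = 5.629 mol
n(H2O) = 4.710 mol
n/ν → C2H4: 5.629, H2O: 4.710; H2O is limiting.
n(C2H5OH) = (1/1) × 4.710 = 4.710 mol
mass = 4.710 × 46.07 = 217.0 g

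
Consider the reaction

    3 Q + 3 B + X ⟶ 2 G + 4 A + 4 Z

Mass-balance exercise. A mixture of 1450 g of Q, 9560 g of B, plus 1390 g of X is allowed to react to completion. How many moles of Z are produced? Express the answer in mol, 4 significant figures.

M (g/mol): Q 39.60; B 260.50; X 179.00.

n(Q) = 1450 / 39.60 = 36.62 mol
n(B) = 9560 / 260.50 = 36.70 mol
n(X) = 1390 / 179.00 = 7.765 mol
n/ν for Q = 36.62/3 = 12.21
n/ν for B = 36.70/3 = 12.23
n/ν for X = 7.765/1 = 7.765
Smallest n/ν is X → limiting reagent.
n(Z) = (4/1) × 7.765 = 31.06 mol

31.06 mol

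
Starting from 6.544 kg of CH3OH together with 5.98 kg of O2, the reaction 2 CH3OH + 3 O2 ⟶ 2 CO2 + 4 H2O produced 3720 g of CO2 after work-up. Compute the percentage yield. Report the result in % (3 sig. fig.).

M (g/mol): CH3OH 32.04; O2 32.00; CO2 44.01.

67.8 %

n(CH3OH) = 6.544×1000 / 32.04 = 204.2 mol
n(O2) = 5.980×1000 / 32.00 = 186.9 mol
n/ν → CH3OH: 102.1, O2: 62.30; O2 is limiting.
theoretical n(CO2) = (2/3) × 186.9 = 124.6 mol → 5484 g
% yield = 3720 / 5484 × 100 = 67.83 %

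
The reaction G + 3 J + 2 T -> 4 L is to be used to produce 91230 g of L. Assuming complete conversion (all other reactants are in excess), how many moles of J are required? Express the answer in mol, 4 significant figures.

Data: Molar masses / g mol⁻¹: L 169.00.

n(L) = 91230 / 169.00 = 539.8 mol
n(J) = (3/4) × 539.8 = 404.9 mol

404.9 mol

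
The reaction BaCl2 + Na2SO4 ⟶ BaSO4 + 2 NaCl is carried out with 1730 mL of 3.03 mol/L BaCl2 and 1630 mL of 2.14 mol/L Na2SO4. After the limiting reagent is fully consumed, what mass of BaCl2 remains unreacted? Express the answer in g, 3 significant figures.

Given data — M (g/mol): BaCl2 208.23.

n(BaCl2) = 3.03 × 1730/1000 = 5.242 mol
n(Na2SO4) = 2.14 × 1630/1000 = 3.488 mol
n/ν → BaCl2: 5.242, Na2SO4: 3.488; Na2SO4 is limiting.
BaCl2 consumed = (1/1) × 3.488 = 3.488 mol
BaCl2 remaining = 5.242 − 3.488 = 1.754 mol
mass = 1.754 × 208.23 = 365.2 g

365 g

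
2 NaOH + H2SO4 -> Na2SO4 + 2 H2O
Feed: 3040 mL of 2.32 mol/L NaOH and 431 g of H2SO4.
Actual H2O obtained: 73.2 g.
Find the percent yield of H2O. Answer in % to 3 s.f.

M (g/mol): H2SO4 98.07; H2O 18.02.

57.6 %

n(NaOH) = 2.32 × 3040/1000 = 7.053 mol
n(H2SO4) = 431.0 / 98.07 = 4.395 mol
n/ν for NaOH = 7.053/2 = 3.527
n/ν for H2SO4 = 4.395/1 = 4.395
Smallest n/ν is NaOH → limiting reagent.
theoretical n(H2O) = (2/2) × 7.053 = 7.053 mol → 127.1 g
% yield = 73.2 / 127.1 × 100 = 57.59 %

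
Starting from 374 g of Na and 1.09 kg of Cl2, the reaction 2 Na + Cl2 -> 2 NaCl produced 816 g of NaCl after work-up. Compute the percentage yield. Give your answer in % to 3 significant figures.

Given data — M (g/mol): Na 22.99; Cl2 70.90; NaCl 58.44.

n(Na) = 374.0 / 22.99 = 16.27 mol
n(Cl2) = 1.090×1000 / 70.90 = 15.37 mol
n/ν for Na = 16.27/2 = 8.135
n/ν for Cl2 = 15.37/1 = 15.37
Smallest n/ν is Na → limiting reagent.
theoretical n(NaCl) = (2/2) × 16.27 = 16.27 mol → 950.8 g
% yield = 816 / 950.8 × 100 = 85.82 %

85.8 %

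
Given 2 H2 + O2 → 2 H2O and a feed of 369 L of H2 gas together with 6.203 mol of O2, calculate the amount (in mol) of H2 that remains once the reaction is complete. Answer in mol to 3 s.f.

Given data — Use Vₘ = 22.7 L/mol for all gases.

3.85 mol

n(H2) = 369.0 / 22.7 = 16.26 mol
n(O2) = 6.203 mol
n/ν for H2 = 16.26/2 = 8.130
n/ν for O2 = 6.203/1 = 6.203
Smallest n/ν is O2 → limiting reagent.
H2 consumed = (2/1) × 6.203 = 12.41 mol
H2 remaining = 16.26 − 12.41 = 3.850 mol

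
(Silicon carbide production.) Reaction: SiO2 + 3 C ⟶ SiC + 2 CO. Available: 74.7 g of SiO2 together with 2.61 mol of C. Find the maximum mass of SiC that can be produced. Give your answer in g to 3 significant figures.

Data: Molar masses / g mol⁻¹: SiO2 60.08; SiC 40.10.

34.9 g

n(SiO2) = 74.70 / 60.08 = 1.243 mol
n(C) = 2.610 mol
n/ν for SiO2 = 1.243/1 = 1.243
n/ν for C = 2.610/3 = 0.8700
Smallest n/ν is C → limiting reagent.
n(SiC) = (1/3) × 2.610 = 0.8700 mol
mass = 0.8700 × 40.10 = 34.89 g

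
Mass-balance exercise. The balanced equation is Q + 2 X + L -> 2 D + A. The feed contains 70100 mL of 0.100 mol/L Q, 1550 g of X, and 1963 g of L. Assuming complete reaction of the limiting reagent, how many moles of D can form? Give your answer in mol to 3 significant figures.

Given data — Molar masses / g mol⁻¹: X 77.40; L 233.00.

n(Q) = 0.100 × 70100/1000 = 7.010 mol
n(X) = 1550 / 77.40 = 20.03 mol
n(L) = 1963 / 233.00 = 8.425 mol
n/ν for Q = 7.010/1 = 7.010
n/ν for X = 20.03/2 = 10.02
n/ν for L = 8.425/1 = 8.425
Smallest n/ν is Q → limiting reagent.
n(D) = (2/1) × 7.010 = 14.02 mol

14.0 mol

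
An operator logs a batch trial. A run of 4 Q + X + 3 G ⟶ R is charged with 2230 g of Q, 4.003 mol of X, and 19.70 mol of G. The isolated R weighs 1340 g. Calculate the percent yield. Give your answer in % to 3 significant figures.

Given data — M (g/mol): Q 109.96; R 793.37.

42.2 %

n(Q) = 2230 / 109.96 = 20.28 mol
n(X) = 4.003 mol
n(G) = 19.70 mol
n/ν → Q: 5.070, X: 4.003, G: 6.567; X is limiting.
theoretical n(R) = (1/1) × 4.003 = 4.003 mol → 3176 g
% yield = 1340 / 3176 × 100 = 42.19 %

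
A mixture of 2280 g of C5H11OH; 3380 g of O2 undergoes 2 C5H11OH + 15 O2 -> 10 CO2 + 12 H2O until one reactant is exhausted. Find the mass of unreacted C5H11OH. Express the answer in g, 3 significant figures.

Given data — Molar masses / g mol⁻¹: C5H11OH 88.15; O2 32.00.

n(C5H11OH) = 2280 / 88.15 = 25.87 mol
n(O2) = 3380 / 32.00 = 105.6 mol
n/ν for C5H11OH = 25.87/2 = 12.94
n/ν for O2 = 105.6/15 = 7.040
Smallest n/ν is O2 → limiting reagent.
C5H11OH consumed = (2/15) × 105.6 = 14.08 mol
C5H11OH remaining = 25.87 − 14.08 = 11.79 mol
mass = 11.79 × 88.15 = 1039 g

1040 g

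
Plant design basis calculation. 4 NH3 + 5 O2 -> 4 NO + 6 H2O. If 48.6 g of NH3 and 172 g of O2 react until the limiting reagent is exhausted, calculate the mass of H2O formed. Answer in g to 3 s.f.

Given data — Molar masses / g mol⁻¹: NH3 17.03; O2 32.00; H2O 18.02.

77.1 g

n(NH3) = 48.60 / 17.03 = 2.854 mol
n(O2) = 172.0 / 32.00 = 5.375 mol
n/ν for NH3 = 2.854/4 = 0.7135
n/ν for O2 = 5.375/5 = 1.075
Smallest n/ν is NH3 → limiting reagent.
n(H2O) = (6/4) × 2.854 = 4.281 mol
mass = 4.281 × 18.02 = 77.14 g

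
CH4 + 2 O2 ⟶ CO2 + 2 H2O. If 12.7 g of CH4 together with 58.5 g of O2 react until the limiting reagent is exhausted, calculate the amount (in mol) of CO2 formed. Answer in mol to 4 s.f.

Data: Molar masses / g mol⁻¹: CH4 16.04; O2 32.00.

0.7918 mol

n(CH4) = 12.70 / 16.04 = 0.7918 mol
n(O2) = 58.50 / 32.00 = 1.828 mol
n/ν for CH4 = 0.7918/1 = 0.7918
n/ν for O2 = 1.828/2 = 0.9140
Smallest n/ν is CH4 → limiting reagent.
n(CO2) = (1/1) × 0.7918 = 0.7918 mol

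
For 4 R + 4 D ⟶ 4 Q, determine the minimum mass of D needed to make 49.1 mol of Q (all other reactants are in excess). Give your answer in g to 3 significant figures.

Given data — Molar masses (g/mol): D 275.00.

n(Q) = 49.10 mol
n(D) = (4/4) × 49.10 = 49.10 mol
mass = 49.10 × 275.00 = 13500 g

13500 g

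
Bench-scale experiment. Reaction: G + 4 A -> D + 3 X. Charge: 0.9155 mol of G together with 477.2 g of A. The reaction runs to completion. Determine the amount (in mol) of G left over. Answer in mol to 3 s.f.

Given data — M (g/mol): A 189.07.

0.285 mol

n(G) = 0.9155 mol
n(A) = 477.2 / 189.07 = 2.524 mol
n/ν for G = 0.9155/1 = 0.9155
n/ν for A = 2.524/4 = 0.6310
Smallest n/ν is A → limiting reagent.
G consumed = (1/4) × 2.524 = 0.6310 mol
G remaining = 0.9155 − 0.6310 = 0.2845 mol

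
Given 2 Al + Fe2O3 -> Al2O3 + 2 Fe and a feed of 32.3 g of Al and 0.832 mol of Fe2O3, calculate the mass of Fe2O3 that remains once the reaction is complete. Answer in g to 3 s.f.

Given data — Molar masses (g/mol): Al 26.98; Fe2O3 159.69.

37.3 g

n(Al) = 32.30 / 26.98 = 1.197 mol
n(Fe2O3) = 0.8320 mol
n/ν → Al: 0.5985, Fe2O3: 0.8320; Al is limiting.
Fe2O3 consumed = (1/2) × 1.197 = 0.5985 mol
Fe2O3 remaining = 0.8320 − 0.5985 = 0.2335 mol
mass = 0.2335 × 159.69 = 37.29 g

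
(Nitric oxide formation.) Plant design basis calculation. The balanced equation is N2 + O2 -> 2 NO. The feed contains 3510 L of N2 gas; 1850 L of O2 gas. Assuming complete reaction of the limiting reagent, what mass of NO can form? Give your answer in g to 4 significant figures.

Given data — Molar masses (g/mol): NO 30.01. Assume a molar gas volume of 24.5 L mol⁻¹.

n(N2) = 3510 / 24.5 = 143.3 mol
n(O2) = 1850 / 24.5 = 75.51 mol
n/ν → N2: 143.3, O2: 75.51; O2 is limiting.
n(NO) = (2/1) × 75.51 = 151.0 mol
mass = 151.0 × 30.01 = 4532 g

4532 g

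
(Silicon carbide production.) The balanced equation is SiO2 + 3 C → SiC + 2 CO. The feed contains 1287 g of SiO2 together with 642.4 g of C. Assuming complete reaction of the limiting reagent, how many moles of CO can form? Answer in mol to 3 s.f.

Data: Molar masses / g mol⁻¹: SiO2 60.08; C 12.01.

n(SiO2) = 1287 / 60.08 = 21.42 mol
n(C) = 642.4 / 12.01 = 53.49 mol
n/ν → SiO2: 21.42, C: 17.83; C is limiting.
n(CO) = (2/3) × 53.49 = 35.66 mol

35.7 mol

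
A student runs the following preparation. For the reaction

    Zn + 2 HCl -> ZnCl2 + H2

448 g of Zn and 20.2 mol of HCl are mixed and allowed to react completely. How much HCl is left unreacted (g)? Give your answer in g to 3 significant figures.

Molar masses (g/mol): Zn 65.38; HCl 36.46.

n(Zn) = 448.0 / 65.38 = 6.852 mol
n(HCl) = 20.20 mol
n/ν → Zn: 6.852, HCl: 10.10; Zn is limiting.
HCl consumed = (2/1) × 6.852 = 13.70 mol
HCl remaining = 20.20 − 13.70 = 6.500 mol
mass = 6.500 × 36.46 = 237.0 g

237 g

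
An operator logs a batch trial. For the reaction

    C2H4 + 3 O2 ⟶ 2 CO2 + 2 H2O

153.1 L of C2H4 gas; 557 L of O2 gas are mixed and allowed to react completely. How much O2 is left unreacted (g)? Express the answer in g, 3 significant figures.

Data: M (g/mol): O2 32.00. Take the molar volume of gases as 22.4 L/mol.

n(C2H4) = 153.1 / 22.4 = 6.835 mol
n(O2) = 557.0 / 22.4 = 24.87 mol
n/ν for C2H4 = 6.835/1 = 6.835
n/ν for O2 = 24.87/3 = 8.290
Smallest n/ν is C2H4 → limiting reagent.
O2 consumed = (3/1) × 6.835 = 20.51 mol
O2 remaining = 24.87 − 20.51 = 4.360 mol
mass = 4.360 × 32.00 = 139.5 g

140 g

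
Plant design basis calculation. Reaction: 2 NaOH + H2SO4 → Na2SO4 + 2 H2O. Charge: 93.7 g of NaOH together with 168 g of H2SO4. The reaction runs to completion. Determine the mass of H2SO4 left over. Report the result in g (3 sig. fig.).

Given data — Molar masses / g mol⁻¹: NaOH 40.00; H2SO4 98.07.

n(NaOH) = 93.70 / 40.00 = 2.343 mol
n(H2SO4) = 168.0 / 98.07 = 1.713 mol
n/ν for NaOH = 2.343/2 = 1.172
n/ν for H2SO4 = 1.713/1 = 1.713
Smallest n/ν is NaOH → limiting reagent.
H2SO4 consumed = (1/2) × 2.343 = 1.172 mol
H2SO4 remaining = 1.713 − 1.172 = 0.5410 mol
mass = 0.5410 × 98.07 = 53.06 g

53.1 g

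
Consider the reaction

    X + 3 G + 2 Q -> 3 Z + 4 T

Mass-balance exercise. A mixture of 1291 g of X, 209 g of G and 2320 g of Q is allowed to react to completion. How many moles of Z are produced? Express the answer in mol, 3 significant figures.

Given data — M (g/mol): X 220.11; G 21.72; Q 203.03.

9.62 mol

n(X) = 1291 / 220.11 = 5.865 mol
n(G) = 209.0 / 21.72 = 9.622 mol
n(Q) = 2320 / 203.03 = 11.43 mol
n/ν for X = 5.865/1 = 5.865
n/ν for G = 9.622/3 = 3.207
n/ν for Q = 11.43/2 = 5.715
Smallest n/ν is G → limiting reagent.
n(Z) = (3/3) × 9.622 = 9.622 mol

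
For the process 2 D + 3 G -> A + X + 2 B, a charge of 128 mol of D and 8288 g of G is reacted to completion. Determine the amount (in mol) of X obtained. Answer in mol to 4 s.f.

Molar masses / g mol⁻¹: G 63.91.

43.23 mol

n(D) = 128.0 mol
n(G) = 8288 / 63.91 = 129.7 mol
n/ν for D = 128.0/2 = 64.00
n/ν for G = 129.7/3 = 43.23
Smallest n/ν is G → limiting reagent.
n(X) = (1/3) × 129.7 = 43.23 mol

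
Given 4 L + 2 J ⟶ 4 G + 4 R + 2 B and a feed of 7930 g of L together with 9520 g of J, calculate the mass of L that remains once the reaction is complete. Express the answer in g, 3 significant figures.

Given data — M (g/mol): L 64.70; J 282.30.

3570 g

n(L) = 7930 / 64.70 = 122.6 mol
n(J) = 9520 / 282.30 = 33.72 mol
n/ν → L: 30.65, J: 16.86; J is limiting.
L consumed = (4/2) × 33.72 = 67.44 mol
L remaining = 122.6 − 67.44 = 55.16 mol
mass = 55.16 × 64.70 = 3569 g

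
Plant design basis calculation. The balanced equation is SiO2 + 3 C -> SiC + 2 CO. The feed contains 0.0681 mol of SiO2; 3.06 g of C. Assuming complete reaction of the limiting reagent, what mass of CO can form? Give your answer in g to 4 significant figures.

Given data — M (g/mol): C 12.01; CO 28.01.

3.815 g

n(SiO2) = 0.06810 mol
n(C) = 3.060 / 12.01 = 0.2548 mol
n/ν for SiO2 = 0.06810/1 = 0.06810
n/ν for C = 0.2548/3 = 0.08493
Smallest n/ν is SiO2 → limiting reagent.
n(CO) = (2/1) × 0.06810 = 0.1362 mol
mass = 0.1362 × 28.01 = 3.815 g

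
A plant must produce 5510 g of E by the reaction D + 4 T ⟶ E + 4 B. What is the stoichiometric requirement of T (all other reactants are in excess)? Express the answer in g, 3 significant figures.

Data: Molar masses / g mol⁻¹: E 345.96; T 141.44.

n(E) = 5510 / 345.96 = 15.93 mol
n(T) = (4/1) × 15.93 = 63.72 mol
mass = 63.72 × 141.44 = 9013 g

9010 g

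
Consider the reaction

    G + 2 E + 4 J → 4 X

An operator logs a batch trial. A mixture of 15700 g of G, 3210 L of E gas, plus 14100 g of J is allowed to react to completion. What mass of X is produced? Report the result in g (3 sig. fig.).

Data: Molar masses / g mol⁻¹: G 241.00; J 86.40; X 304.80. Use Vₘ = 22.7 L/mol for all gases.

n(G) = 15700 / 241.00 = 65.15 mol
n(E) = 3210 / 22.7 = 141.4 mol
n(J) = 14100 / 86.40 = 163.2 mol
n/ν for G = 65.15/1 = 65.15
n/ν for E = 141.4/2 = 70.70
n/ν for J = 163.2/4 = 40.80
Smallest n/ν is J → limiting reagent.
n(X) = (4/4) × 163.2 = 163.2 mol
mass = 163.2 × 304.80 = 49740 g

49700 g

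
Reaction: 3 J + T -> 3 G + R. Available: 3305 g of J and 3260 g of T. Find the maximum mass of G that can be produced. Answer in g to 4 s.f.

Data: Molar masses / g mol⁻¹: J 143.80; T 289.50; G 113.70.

n(J) = 3305 / 143.80 = 22.98 mol
n(T) = 3260 / 289.50 = 11.26 mol
n/ν → J: 7.660, T: 11.26; J is limiting.
n(G) = (3/3) × 22.98 = 22.98 mol
mass = 22.98 × 113.70 = 2613 g

2613 g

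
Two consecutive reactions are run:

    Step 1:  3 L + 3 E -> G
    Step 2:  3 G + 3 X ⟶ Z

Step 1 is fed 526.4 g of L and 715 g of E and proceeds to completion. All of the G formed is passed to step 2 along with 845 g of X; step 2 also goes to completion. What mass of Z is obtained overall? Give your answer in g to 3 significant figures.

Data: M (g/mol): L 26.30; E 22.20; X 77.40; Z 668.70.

1490 g

Step 1:
n(L) = 526.4 / 26.30 = 20.02 mol
n(E) = 715.0 / 22.20 = 32.21 mol
n/ν → L: 6.673, E: 10.74; L is limiting.
n(G) produced = (1/3) × 20.02 = 6.673 mol
Step 2:
n(G) available = 6.673 mol
n(X) = 845.0 / 77.40 = 10.92 mol
n/ν → G: 2.224, X: 3.640; G is limiting.
n(Z) = (1/3) × 6.673 = 2.224 mol
mass = 2.224 × 668.70 = 1487 g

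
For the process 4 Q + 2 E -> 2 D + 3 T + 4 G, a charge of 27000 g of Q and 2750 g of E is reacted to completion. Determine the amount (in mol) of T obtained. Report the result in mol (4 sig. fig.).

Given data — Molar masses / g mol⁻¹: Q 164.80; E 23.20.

122.9 mol

n(Q) = 27000 / 164.80 = 163.8 mol
n(E) = 2750 / 23.20 = 118.5 mol
n/ν for Q = 163.8/4 = 40.95
n/ν for E = 118.5/2 = 59.25
Smallest n/ν is Q → limiting reagent.
n(T) = (3/4) × 163.8 = 122.9 mol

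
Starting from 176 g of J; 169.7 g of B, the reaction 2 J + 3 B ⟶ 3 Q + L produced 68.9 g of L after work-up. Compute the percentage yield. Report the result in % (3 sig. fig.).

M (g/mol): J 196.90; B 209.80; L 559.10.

45.7 %

n(J) = 176.0 / 196.90 = 0.8939 mol
n(B) = 169.7 / 209.80 = 0.8089 mol
n/ν for J = 0.8939/2 = 0.4470
n/ν for B = 0.8089/3 = 0.2696
Smallest n/ν is B → limiting reagent.
theoretical n(L) = (1/3) × 0.8089 = 0.2696 mol → 150.7 g
% yield = 68.9 / 150.7 × 100 = 45.72 %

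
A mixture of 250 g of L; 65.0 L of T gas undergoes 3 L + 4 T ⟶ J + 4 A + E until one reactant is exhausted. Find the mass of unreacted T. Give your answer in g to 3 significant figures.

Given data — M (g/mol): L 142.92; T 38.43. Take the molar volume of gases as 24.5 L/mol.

12.3 g

n(L) = 250.0 / 142.92 = 1.749 mol
n(T) = 65.00 / 24.5 = 2.653 mol
n/ν for L = 1.749/3 = 0.5830
n/ν for T = 2.653/4 = 0.6633
Smallest n/ν is L → limiting reagent.
T consumed = (4/3) × 1.749 = 2.332 mol
T remaining = 2.653 − 2.332 = 0.3210 mol
mass = 0.3210 × 38.43 = 12.34 g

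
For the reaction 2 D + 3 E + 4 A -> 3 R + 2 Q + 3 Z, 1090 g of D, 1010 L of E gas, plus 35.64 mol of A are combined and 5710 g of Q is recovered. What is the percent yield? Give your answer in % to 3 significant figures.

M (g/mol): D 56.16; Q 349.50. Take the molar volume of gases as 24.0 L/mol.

n(D) = 1090 / 56.16 = 19.41 mol
n(E) = 1010 / 24.0 = 42.08 mol
n(A) = 35.64 mol
n/ν for D = 19.41/2 = 9.705
n/ν for E = 42.08/3 = 14.03
n/ν for A = 35.64/4 = 8.910
Smallest n/ν is A → limiting reagent.
theoretical n(Q) = (2/4) × 35.64 = 17.82 mol → 6228 g
% yield = 5710 / 6228 × 100 = 91.68 %

91.7 %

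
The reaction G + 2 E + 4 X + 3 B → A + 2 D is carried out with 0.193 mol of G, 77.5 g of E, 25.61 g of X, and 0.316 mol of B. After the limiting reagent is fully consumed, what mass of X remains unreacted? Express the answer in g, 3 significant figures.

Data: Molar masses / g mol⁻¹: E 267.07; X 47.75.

n(G) = 0.1930 mol
n(E) = 77.50 / 267.07 = 0.2902 mol
n(X) = 25.61 / 47.75 = 0.5363 mol
n(B) = 0.3160 mol
n/ν for G = 0.1930/1 = 0.1930
n/ν for E = 0.2902/2 = 0.1451
n/ν for X = 0.5363/4 = 0.1341
n/ν for B = 0.3160/3 = 0.1053
Smallest n/ν is B → limiting reagent.
X consumed = (4/3) × 0.3160 = 0.4213 mol
X remaining = 0.5363 − 0.4213 = 0.1150 mol
mass = 0.1150 × 47.75 = 5.491 g

5.49 g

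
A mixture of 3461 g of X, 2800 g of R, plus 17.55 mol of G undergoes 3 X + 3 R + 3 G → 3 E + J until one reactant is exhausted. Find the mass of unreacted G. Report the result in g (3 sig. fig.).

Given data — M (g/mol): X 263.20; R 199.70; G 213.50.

939 g

n(X) = 3461 / 263.20 = 13.15 mol
n(R) = 2800 / 199.70 = 14.02 mol
n(G) = 17.55 mol
n/ν → X: 4.383, R: 4.673, G: 5.850; X is limiting.
G consumed = (3/3) × 13.15 = 13.15 mol
G remaining = 17.55 − 13.15 = 4.400 mol
mass = 4.400 × 213.50 = 939.4 g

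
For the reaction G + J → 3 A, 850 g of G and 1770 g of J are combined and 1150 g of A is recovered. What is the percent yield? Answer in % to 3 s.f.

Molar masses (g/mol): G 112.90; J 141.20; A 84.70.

60.1 %

n(G) = 850.0 / 112.90 = 7.529 mol
n(J) = 1770 / 141.20 = 12.54 mol
n/ν for G = 7.529/1 = 7.529
n/ν for J = 12.54/1 = 12.54
Smallest n/ν is G → limiting reagent.
theoretical n(A) = (3/1) × 7.529 = 22.59 mol → 1913 g
% yield = 1150 / 1913 × 100 = 60.12 %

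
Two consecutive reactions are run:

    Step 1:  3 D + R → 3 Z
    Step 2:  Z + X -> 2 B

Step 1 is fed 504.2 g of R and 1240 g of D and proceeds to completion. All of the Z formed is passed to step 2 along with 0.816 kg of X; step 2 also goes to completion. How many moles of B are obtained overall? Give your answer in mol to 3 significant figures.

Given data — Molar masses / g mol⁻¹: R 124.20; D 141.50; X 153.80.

Step 1:
n(R) = 504.2 / 124.20 = 4.060 mol
n(D) = 1240 / 141.50 = 8.763 mol
n/ν → R: 4.060, D: 2.921; D is limiting.
n(Z) produced = (3/3) × 8.763 = 8.763 mol
Step 2:
n(Z) available = 8.763 mol
n(X) = 0.8160×1000 / 153.80 = 5.306 mol
n/ν → Z: 8.763, X: 5.306; X is limiting.
n(B) = (2/1) × 5.306 = 10.61 mol

10.6 mol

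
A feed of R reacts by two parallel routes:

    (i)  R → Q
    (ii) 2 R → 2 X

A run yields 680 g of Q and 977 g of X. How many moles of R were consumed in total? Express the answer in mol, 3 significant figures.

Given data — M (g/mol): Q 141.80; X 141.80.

n(Q) = 680 / 141.80 = 4.795 mol
n(X) = 977 / 141.80 = 6.890 mol
n(R) via (i) = (1/1)×4.795 = 4.795 mol
n(R) via (ii) = (2/2)×6.890 = 6.890 mol
total n(R) = 4.795 + 6.890 = 11.69 mol

11.7 mol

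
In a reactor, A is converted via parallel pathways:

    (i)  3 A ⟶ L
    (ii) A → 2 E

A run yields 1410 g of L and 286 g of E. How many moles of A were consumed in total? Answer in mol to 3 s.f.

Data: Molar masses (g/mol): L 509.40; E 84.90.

n(L) = 1410 / 509.40 = 2.768 mol
n(E) = 286 / 84.90 = 3.369 mol
n(A) via (i) = (3/1)×2.768 = 8.304 mol
n(A) via (ii) = (1/2)×3.369 = 1.685 mol
total n(A) = 8.304 + 1.685 = 9.989 mol

9.99 mol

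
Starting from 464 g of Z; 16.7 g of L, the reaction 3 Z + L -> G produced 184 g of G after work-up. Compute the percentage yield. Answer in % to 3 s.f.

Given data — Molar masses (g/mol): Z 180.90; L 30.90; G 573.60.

59.4 %

n(Z) = 464.0 / 180.90 = 2.565 mol
n(L) = 16.70 / 30.90 = 0.5405 mol
n/ν for Z = 2.565/3 = 0.8550
n/ν for L = 0.5405/1 = 0.5405
Smallest n/ν is L → limiting reagent.
theoretical n(G) = (1/1) × 0.5405 = 0.5405 mol → 310.0 g
% yield = 184 / 310.0 × 100 = 59.35 %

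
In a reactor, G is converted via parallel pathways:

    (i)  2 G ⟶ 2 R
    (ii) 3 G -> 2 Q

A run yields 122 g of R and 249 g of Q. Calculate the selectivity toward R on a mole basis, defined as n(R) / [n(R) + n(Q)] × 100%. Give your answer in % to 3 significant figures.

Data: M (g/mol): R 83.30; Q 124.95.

42.4 %

n(R) = 122 / 83.30 = 1.465 mol
n(Q) = 249 / 124.95 = 1.993 mol
selectivity = 1.465/(1.465+1.993) × 100 = 42.37 %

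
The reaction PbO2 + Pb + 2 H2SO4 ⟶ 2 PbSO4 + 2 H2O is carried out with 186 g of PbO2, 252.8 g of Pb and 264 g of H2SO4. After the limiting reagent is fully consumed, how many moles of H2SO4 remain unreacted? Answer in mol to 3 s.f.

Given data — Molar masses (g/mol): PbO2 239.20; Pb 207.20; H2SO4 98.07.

n(PbO2) = 186.0 / 239.20 = 0.7776 mol
n(Pb) = 252.8 / 207.20 = 1.220 mol
n(H2SO4) = 264.0 / 98.07 = 2.692 mol
n/ν → PbO2: 0.7776, Pb: 1.220, H2SO4: 1.346; PbO2 is limiting.
H2SO4 consumed = (2/1) × 0.7776 = 1.555 mol
H2SO4 remaining = 2.692 − 1.555 = 1.137 mol

1.14 mol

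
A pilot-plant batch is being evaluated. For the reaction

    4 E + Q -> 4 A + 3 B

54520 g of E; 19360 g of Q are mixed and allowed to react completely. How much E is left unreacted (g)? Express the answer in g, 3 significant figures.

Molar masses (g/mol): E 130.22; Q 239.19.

n(E) = 54520 / 130.22 = 418.7 mol
n(Q) = 19360 / 239.19 = 80.94 mol
n/ν → E: 104.7, Q: 80.94; Q is limiting.
E consumed = (4/1) × 80.94 = 323.8 mol
E remaining = 418.7 − 323.8 = 94.90 mol
mass = 94.90 × 130.22 = 12360 g

12400 g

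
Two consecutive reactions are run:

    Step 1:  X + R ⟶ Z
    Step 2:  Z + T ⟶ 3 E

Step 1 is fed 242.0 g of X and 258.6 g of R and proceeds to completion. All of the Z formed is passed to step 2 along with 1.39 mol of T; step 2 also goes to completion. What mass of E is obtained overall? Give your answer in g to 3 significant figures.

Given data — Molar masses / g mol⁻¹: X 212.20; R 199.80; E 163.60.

560 g

Step 1:
n(X) = 242.0 / 212.20 = 1.140 mol
n(R) = 258.6 / 199.80 = 1.294 mol
n/ν for X = 1.140/1 = 1.140
n/ν for R = 1.294/1 = 1.294
Smallest n/ν is X → limiting reagent.
n(Z) produced = (1/1) × 1.140 = 1.140 mol
Step 2:
n(Z) available = 1.140 mol
n(T) = 1.390 mol
n/ν for Z = 1.140/1 = 1.140
n/ν for T = 1.390/1 = 1.390
Smallest n/ν is Z → limiting reagent.
n(E) = (3/1) × 1.140 = 3.420 mol
mass = 3.420 × 163.60 = 559.5 g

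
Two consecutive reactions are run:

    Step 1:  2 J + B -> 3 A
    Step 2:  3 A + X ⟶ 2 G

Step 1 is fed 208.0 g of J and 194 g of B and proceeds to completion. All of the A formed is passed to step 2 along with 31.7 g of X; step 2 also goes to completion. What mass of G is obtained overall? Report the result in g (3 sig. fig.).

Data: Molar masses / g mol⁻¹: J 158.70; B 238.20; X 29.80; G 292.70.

384 g

Step 1:
n(J) = 208.0 / 158.70 = 1.311 mol
n(B) = 194.0 / 238.20 = 0.8144 mol
n/ν for J = 1.311/2 = 0.6555
n/ν for B = 0.8144/1 = 0.8144
Smallest n/ν is J → limiting reagent.
n(A) produced = (3/2) × 1.311 = 1.967 mol
Step 2:
n(A) available = 1.967 mol
n(X) = 31.70 / 29.80 = 1.064 mol
n/ν for A = 1.967/3 = 0.6557
n/ν for X = 1.064/1 = 1.064
Smallest n/ν is A → limiting reagent.
n(G) = (2/3) × 1.967 = 1.311 mol
mass = 1.311 × 292.70 = 383.7 g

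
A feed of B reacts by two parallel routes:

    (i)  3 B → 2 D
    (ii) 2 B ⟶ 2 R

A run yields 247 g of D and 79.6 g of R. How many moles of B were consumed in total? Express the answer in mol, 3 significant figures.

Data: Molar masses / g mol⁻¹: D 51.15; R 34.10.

n(D) = 247 / 51.15 = 4.829 mol
n(R) = 79.6 / 34.10 = 2.334 mol
n(B) via (i) = (3/2)×4.829 = 7.244 mol
n(B) via (ii) = (2/2)×2.334 = 2.334 mol
total n(B) = 7.244 + 2.334 = 9.578 mol

9.58 mol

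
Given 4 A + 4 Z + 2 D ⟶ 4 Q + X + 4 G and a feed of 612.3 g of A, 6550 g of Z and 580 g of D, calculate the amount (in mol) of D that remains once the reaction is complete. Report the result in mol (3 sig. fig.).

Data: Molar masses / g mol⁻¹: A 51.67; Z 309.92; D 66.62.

n(A) = 612.3 / 51.67 = 11.85 mol
n(Z) = 6550 / 309.92 = 21.13 mol
n(D) = 580.0 / 66.62 = 8.706 mol
n/ν for A = 11.85/4 = 2.963
n/ν for Z = 21.13/4 = 5.283
n/ν for D = 8.706/2 = 4.353
Smallest n/ν is A → limiting reagent.
D consumed = (2/4) × 11.85 = 5.925 mol
D remaining = 8.706 − 5.925 = 2.781 mol

2.78 mol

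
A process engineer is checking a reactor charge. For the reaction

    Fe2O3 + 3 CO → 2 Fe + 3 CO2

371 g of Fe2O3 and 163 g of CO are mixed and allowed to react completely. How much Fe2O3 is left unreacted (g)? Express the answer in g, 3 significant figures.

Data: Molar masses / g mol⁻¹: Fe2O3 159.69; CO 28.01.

61.2 g

n(Fe2O3) = 371.0 / 159.69 = 2.323 mol
n(CO) = 163.0 / 28.01 = 5.819 mol
n/ν for Fe2O3 = 2.323/1 = 2.323
n/ν for CO = 5.819/3 = 1.940
Smallest n/ν is CO → limiting reagent.
Fe2O3 consumed = (1/3) × 5.819 = 1.940 mol
Fe2O3 remaining = 2.323 − 1.940 = 0.3830 mol
mass = 0.3830 × 159.69 = 61.16 g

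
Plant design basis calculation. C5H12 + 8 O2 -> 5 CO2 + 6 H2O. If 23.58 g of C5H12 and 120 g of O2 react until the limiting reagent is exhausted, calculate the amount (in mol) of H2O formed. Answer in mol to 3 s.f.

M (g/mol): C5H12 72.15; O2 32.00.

1.96 mol

n(C5H12) = 23.58 / 72.15 = 0.3268 mol
n(O2) = 120.0 / 32.00 = 3.750 mol
n/ν → C5H12: 0.3268, O2: 0.4688; C5H12 is limiting.
n(H2O) = (6/1) × 0.3268 = 1.961 mol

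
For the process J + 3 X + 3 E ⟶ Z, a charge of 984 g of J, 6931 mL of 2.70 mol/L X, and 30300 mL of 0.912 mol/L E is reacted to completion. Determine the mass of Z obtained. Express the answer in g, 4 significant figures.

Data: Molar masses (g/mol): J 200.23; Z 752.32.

3697 g

n(J) = 984.0 / 200.23 = 4.914 mol
n(X) = 2.70 × 6931/1000 = 18.71 mol
n(E) = 0.912 × 30300/1000 = 27.63 mol
n/ν → J: 4.914, X: 6.237, E: 9.210; J is limiting.
n(Z) = (1/1) × 4.914 = 4.914 mol
mass = 4.914 × 752.32 = 3697 g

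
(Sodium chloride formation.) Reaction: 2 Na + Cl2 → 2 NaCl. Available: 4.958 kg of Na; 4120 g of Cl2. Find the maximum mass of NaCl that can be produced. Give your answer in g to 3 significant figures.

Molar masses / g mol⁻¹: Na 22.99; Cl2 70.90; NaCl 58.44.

6790 g

n(Na) = 4.958×1000 / 22.99 = 215.7 mol
n(Cl2) = 4120 / 70.90 = 58.11 mol
n/ν for Na = 215.7/2 = 107.9
n/ν for Cl2 = 58.11/1 = 58.11
Smallest n/ν is Cl2 → limiting reagent.
n(NaCl) = (2/1) × 58.11 = 116.2 mol
mass = 116.2 × 58.44 = 6791 g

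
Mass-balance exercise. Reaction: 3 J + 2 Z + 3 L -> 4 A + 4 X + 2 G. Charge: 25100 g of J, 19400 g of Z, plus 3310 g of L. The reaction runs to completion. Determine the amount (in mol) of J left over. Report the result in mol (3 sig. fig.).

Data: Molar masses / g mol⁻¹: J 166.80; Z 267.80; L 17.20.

41.8 mol

n(J) = 25100 / 166.80 = 150.5 mol
n(Z) = 19400 / 267.80 = 72.44 mol
n(L) = 3310 / 17.20 = 192.4 mol
n/ν for J = 150.5/3 = 50.17
n/ν for Z = 72.44/2 = 36.22
n/ν for L = 192.4/3 = 64.13
Smallest n/ν is Z → limiting reagent.
J consumed = (3/2) × 72.44 = 108.7 mol
J remaining = 150.5 − 108.7 = 41.80 mol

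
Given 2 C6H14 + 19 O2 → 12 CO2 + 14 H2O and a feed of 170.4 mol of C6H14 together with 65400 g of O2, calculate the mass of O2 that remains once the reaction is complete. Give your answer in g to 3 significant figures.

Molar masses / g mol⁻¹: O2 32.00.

13600 g

n(C6H14) = 170.4 mol
n(O2) = 65400 / 32.00 = 2044 mol
n/ν for C6H14 = 170.4/2 = 85.20
n/ν for O2 = 2044/19 = 107.6
Smallest n/ν is C6H14 → limiting reagent.
O2 consumed = (19/2) × 170.4 = 1619 mol
O2 remaining = 2044 − 1619 = 425.0 mol
mass = 425.0 × 32.00 = 13600 g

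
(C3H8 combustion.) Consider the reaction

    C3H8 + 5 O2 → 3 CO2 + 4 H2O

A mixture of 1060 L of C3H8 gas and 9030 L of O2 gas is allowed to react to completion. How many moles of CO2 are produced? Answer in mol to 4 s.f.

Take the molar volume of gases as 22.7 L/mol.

140.1 mol

n(C3H8) = 1060 / 22.7 = 46.70 mol
n(O2) = 9030 / 22.7 = 397.8 mol
n/ν for C3H8 = 46.70/1 = 46.70
n/ν for O2 = 397.8/5 = 79.56
Smallest n/ν is C3H8 → limiting reagent.
n(CO2) = (3/1) × 46.70 = 140.1 mol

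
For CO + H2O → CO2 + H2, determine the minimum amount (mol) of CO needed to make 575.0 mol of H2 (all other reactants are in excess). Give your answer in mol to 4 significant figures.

575.0 mol

n(H2) = 575.0 mol
n(CO) = (1/1) × 575.0 = 575.0 mol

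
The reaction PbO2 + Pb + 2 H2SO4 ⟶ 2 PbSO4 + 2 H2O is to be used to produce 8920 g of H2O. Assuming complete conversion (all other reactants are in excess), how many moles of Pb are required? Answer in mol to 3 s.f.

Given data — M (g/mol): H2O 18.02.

n(H2O) = 8920 / 18.02 = 495.0 mol
n(Pb) = (1/2) × 495.0 = 247.5 mol

248 mol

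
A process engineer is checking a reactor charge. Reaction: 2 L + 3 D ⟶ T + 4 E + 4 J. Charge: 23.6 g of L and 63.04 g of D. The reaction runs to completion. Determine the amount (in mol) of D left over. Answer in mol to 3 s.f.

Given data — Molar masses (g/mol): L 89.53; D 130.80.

0.0866 mol

n(L) = 23.60 / 89.53 = 0.2636 mol
n(D) = 63.04 / 130.80 = 0.4820 mol
n/ν for L = 0.2636/2 = 0.1318
n/ν for D = 0.4820/3 = 0.1607
Smallest n/ν is L → limiting reagent.
D consumed = (3/2) × 0.2636 = 0.3954 mol
D remaining = 0.4820 − 0.3954 = 0.08660 mol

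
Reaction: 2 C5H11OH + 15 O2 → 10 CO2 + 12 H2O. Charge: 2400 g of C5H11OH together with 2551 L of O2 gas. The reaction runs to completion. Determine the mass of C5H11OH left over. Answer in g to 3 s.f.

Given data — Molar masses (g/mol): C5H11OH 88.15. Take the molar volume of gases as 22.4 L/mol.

n(C5H11OH) = 2400 / 88.15 = 27.23 mol
n(O2) = 2551 / 22.4 = 113.9 mol
n/ν → C5H11OH: 13.62, O2: 7.593; O2 is limiting.
C5H11OH consumed = (2/15) × 113.9 = 15.19 mol
C5H11OH remaining = 27.23 − 15.19 = 12.04 mol
mass = 12.04 × 88.15 = 1061 g

1060 g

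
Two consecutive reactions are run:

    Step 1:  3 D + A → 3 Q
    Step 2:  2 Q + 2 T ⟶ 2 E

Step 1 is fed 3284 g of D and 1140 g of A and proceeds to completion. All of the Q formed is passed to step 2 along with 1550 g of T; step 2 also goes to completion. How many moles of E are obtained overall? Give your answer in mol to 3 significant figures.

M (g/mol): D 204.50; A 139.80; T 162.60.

Step 1:
n(D) = 3284 / 204.50 = 16.06 mol
n(A) = 1140 / 139.80 = 8.155 mol
n/ν for D = 16.06/3 = 5.353
n/ν for A = 8.155/1 = 8.155
Smallest n/ν is D → limiting reagent.
n(Q) produced = (3/3) × 16.06 = 16.06 mol
Step 2:
n(Q) available = 16.06 mol
n(T) = 1550 / 162.60 = 9.533 mol
n/ν for Q = 16.06/2 = 8.030
n/ν for T = 9.533/2 = 4.767
Smallest n/ν is T → limiting reagent.
n(E) = (2/2) × 9.533 = 9.533 mol

9.53 mol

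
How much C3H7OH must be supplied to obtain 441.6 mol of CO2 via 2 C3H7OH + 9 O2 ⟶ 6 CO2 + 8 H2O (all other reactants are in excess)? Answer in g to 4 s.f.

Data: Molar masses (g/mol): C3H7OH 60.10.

n(CO2) = 441.6 mol
n(C3H7OH) = (2/6) × 441.6 = 147.2 mol
mass = 147.2 × 60.10 = 8847 g

8847 g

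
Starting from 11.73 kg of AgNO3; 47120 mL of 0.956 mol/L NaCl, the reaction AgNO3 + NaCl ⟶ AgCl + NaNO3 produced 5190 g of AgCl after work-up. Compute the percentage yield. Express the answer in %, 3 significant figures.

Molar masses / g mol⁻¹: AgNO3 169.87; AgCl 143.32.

n(AgNO3) = 11.73×1000 / 169.87 = 69.05 mol
n(NaCl) = 0.956 × 47120/1000 = 45.05 mol
n/ν → AgNO3: 69.05, NaCl: 45.05; NaCl is limiting.
theoretical n(AgCl) = (1/1) × 45.05 = 45.05 mol → 6457 g
% yield = 5190 / 6457 × 100 = 80.38 %

80.4 %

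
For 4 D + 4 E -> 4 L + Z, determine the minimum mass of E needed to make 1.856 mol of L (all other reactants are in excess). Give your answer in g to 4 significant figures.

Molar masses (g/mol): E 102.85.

190.9 g

n(L) = 1.856 mol
n(E) = (4/4) × 1.856 = 1.856 mol
mass = 1.856 × 102.85 = 190.9 g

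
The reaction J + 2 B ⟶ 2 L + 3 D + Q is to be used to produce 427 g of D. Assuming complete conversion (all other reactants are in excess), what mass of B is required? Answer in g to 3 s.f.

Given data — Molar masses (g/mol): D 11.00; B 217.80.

5640 g

n(D) = 427 / 11.00 = 38.82 mol
n(B) = (2/3) × 38.82 = 25.88 mol
mass = 25.88 × 217.80 = 5637 g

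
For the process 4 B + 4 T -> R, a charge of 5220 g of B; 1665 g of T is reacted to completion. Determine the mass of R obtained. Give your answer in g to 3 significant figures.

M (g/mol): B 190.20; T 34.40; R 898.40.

6160 g

n(B) = 5220 / 190.20 = 27.44 mol
n(T) = 1665 / 34.40 = 48.40 mol
n/ν for B = 27.44/4 = 6.860
n/ν for T = 48.40/4 = 12.10
Smallest n/ν is B → limiting reagent.
n(R) = (1/4) × 27.44 = 6.860 mol
mass = 6.860 × 898.40 = 6163 g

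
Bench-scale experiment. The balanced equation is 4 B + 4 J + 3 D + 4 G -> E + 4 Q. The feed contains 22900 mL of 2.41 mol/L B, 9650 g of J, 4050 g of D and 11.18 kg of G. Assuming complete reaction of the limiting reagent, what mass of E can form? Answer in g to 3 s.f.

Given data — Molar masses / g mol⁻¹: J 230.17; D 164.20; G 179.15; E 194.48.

n(B) = 2.41 × 22900/1000 = 55.19 mol
n(J) = 9650 / 230.17 = 41.93 mol
n(D) = 4050 / 164.20 = 24.67 mol
n(G) = 11.18×1000 / 179.15 = 62.41 mol
n/ν for B = 55.19/4 = 13.80
n/ν for J = 41.93/4 = 10.48
n/ν for D = 24.67/3 = 8.223
n/ν for G = 62.41/4 = 15.60
Smallest n/ν is D → limiting reagent.
n(E) = (1/3) × 24.67 = 8.223 mol
mass = 8.223 × 194.48 = 1599 g

1600 g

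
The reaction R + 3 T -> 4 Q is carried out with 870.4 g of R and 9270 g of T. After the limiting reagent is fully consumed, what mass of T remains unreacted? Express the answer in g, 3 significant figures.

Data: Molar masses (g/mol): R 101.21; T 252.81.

2750 g

n(R) = 870.4 / 101.21 = 8.600 mol
n(T) = 9270 / 252.81 = 36.67 mol
n/ν → R: 8.600, T: 12.22; R is limiting.
T consumed = (3/1) × 8.600 = 25.80 mol
T remaining = 36.67 − 25.80 = 10.87 mol
mass = 10.87 × 252.81 = 2748 g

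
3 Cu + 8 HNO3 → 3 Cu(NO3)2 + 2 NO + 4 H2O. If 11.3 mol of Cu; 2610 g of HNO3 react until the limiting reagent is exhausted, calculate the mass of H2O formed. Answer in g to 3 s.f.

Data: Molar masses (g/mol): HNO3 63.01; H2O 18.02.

n(Cu) = 11.30 mol
n(HNO3) = 2610 / 63.01 = 41.42 mol
n/ν for Cu = 11.30/3 = 3.767
n/ν for HNO3 = 41.42/8 = 5.178
Smallest n/ν is Cu → limiting reagent.
n(H2O) = (4/3) × 11.30 = 15.07 mol
mass = 15.07 × 18.02 = 271.6 g

272 g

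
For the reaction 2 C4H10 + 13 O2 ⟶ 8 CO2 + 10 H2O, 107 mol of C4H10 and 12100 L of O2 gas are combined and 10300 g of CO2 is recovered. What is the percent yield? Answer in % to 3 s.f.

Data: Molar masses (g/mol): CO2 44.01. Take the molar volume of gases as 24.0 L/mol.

75.4 %

n(C4H10) = 107.0 mol
n(O2) = 12100 / 24.0 = 504.2 mol
n/ν for C4H10 = 107.0/2 = 53.50
n/ν for O2 = 504.2/13 = 38.78
Smallest n/ν is O2 → limiting reagent.
theoretical n(CO2) = (8/13) × 504.2 = 310.3 mol → 13660 g
% yield = 10300 / 13660 × 100 = 75.40 %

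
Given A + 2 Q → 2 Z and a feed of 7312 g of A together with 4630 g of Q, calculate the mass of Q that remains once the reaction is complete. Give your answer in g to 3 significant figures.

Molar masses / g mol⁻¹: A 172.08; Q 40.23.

1210 g

n(A) = 7312 / 172.08 = 42.49 mol
n(Q) = 4630 / 40.23 = 115.1 mol
n/ν → A: 42.49, Q: 57.55; A is limiting.
Q consumed = (2/1) × 42.49 = 84.98 mol
Q remaining = 115.1 − 84.98 = 30.12 mol
mass = 30.12 × 40.23 = 1212 g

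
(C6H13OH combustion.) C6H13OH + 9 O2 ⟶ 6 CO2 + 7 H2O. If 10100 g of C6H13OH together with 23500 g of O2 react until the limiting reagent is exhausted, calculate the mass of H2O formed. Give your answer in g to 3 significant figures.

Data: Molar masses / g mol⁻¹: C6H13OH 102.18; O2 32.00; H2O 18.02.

10300 g

n(C6H13OH) = 10100 / 102.18 = 98.85 mol
n(O2) = 23500 / 32.00 = 734.4 mol
n/ν for C6H13OH = 98.85/1 = 98.85
n/ν for O2 = 734.4/9 = 81.60
Smallest n/ν is O2 → limiting reagent.
n(H2O) = (7/9) × 734.4 = 571.2 mol
mass = 571.2 × 18.02 = 10290 g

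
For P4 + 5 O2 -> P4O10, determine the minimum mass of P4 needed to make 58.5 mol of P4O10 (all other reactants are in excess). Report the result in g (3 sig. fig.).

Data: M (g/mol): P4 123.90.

n(P4O10) = 58.50 mol
n(P4) = (1/1) × 58.50 = 58.50 mol
mass = 58.50 × 123.90 = 7248 g

7250 g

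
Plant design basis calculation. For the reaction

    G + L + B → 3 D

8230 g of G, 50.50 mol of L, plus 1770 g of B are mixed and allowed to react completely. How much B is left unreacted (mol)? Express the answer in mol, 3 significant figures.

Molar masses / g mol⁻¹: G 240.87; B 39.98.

n(G) = 8230 / 240.87 = 34.17 mol
n(L) = 50.50 mol
n(B) = 1770 / 39.98 = 44.27 mol
n/ν for G = 34.17/1 = 34.17
n/ν for L = 50.50/1 = 50.50
n/ν for B = 44.27/1 = 44.27
Smallest n/ν is G → limiting reagent.
B consumed = (1/1) × 34.17 = 34.17 mol
B remaining = 44.27 − 34.17 = 10.10 mol

10.1 mol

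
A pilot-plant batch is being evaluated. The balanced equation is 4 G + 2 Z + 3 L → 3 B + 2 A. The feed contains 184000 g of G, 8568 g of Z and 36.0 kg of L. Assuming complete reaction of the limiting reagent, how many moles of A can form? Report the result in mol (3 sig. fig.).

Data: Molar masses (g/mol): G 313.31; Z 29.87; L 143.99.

n(G) = 184000 / 313.31 = 587.3 mol
n(Z) = 8568 / 29.87 = 286.8 mol
n(L) = 36.00×1000 / 143.99 = 250.0 mol
n/ν → G: 146.8, Z: 143.4, L: 83.33; L is limiting.
n(A) = (2/3) × 250.0 = 166.7 mol

167 mol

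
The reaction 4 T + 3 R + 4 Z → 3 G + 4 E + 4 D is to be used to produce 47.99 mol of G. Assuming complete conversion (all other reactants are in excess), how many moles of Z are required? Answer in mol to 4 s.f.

n(G) = 47.99 mol
n(Z) = (4/3) × 47.99 = 63.99 mol

63.99 mol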